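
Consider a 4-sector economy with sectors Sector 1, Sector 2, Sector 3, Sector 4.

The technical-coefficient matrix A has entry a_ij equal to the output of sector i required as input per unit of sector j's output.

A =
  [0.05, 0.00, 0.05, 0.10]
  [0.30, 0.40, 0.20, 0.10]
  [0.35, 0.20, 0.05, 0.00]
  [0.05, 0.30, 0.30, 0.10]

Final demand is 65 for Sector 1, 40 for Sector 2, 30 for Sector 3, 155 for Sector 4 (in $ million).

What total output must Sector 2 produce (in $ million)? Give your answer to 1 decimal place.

x_2 = 203.6

I − A =
  [   0.95     0.00    -0.05    -0.10]
  [  -0.30     0.60    -0.20    -0.10]
  [  -0.35    -0.20     0.95     0.00]
  [  -0.05    -0.30    -0.30     0.90]
Compute the cofactors C_ij = (−1)^(i+j)·(3×3 minor ij) of I−A; the adjugate is their transpose:
adj(I−A) = Cᵀ =
  [ 0.44250   0.04350   0.04950   0.05400]
  [ 0.33475   0.78125   0.22125   0.12400]
  [ 0.23350   0.18050   0.47250   0.04600]
  [ 0.21400   0.32300   0.23400   0.49000]
det(I−A) = Σ_j (I−A)_1j·C_1j = (0.95)(0.44250) + (0.00)(0.33475) + (-0.05)(0.23350) + (-0.10)(0.21400) = 0.3873
(I − A)⁻¹ = adj(I−A) / det(I−A) ≈
  [   1.1425     0.1123     0.1278     0.1394]
  [   0.8643     2.0172     0.5713     0.3202]
  [   0.6029     0.4660     1.2200     0.1188]
  [   0.5525     0.8340     0.6042     1.2652]
x = (I − A)⁻¹ d = adj(I−A)·d / det(I−A), with det(I−A) = 0.3873:
  x_1 = (0.44250·65 + 0.04350·40 + 0.04950·30 + 0.05400·155) / 0.3873 = 40.3575 / 0.3873 ≈ 104.2
  x_2 = (0.33475·65 + 0.78125·40 + 0.22125·30 + 0.12400·155) / 0.3873 = 78.86625 / 0.3873 ≈ 203.6
  x_3 = (0.23350·65 + 0.18050·40 + 0.47250·30 + 0.04600·155) / 0.3873 = 43.7025 / 0.3873 ≈ 112.8
  x_4 = (0.21400·65 + 0.32300·40 + 0.23400·30 + 0.49000·155) / 0.3873 = 109.80 / 0.3873 ≈ 283.5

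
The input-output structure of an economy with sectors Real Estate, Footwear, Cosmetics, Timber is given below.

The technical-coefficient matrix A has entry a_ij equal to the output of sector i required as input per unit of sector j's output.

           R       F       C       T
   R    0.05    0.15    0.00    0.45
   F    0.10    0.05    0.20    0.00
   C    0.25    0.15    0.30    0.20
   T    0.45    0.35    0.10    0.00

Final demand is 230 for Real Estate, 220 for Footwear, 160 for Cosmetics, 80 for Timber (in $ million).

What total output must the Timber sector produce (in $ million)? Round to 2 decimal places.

I − A =
  [   0.95    -0.15     0.00    -0.45]
  [  -0.10     0.95    -0.20     0.00]
  [  -0.25    -0.15     0.70    -0.20]
  [  -0.45    -0.35    -0.10     1.00]
Compute the cofactors C_ij = (−1)^(i+j)·(3×3 minor ij) of I−A; the adjugate is their transpose:
adj(I−A) = Cᵀ =
  [ 0.602000   0.219000   0.104250   0.291750]
  [ 0.136000   0.493000   0.154000   0.092000]
  [ 0.345000   0.269000   0.679375   0.291125]
  [ 0.353000   0.298000   0.168750   0.585250]
det(I−A) = Σ_j (I−A)_1j·C_1j = (0.95)(0.602000) + (-0.15)(0.136000) + (0.00)(0.345000) + (-0.45)(0.353000) = 0.39265
(I − A)⁻¹ = adj(I−A) / det(I−A) ≈
  [   1.5332     0.5577     0.2655     0.7430]
  [   0.3464     1.2556     0.3922     0.2343]
  [   0.8786     0.6851     1.7302     0.7414]
  [   0.8990     0.7589     0.4298     1.4905]
x = (I − A)⁻¹ d = adj(I−A)·d / det(I−A), with det(I−A) = 0.39265:
  x_R = (0.602000·230 + 0.219000·220 + 0.104250·160 + 0.291750·80) / 0.39265 = 226.66 / 0.39265 ≈ 577.26
  x_F = (0.136000·230 + 0.493000·220 + 0.154000·160 + 0.092000·80) / 0.39265 = 171.74 / 0.39265 ≈ 437.39
  x_C = (0.345000·230 + 0.269000·220 + 0.679375·160 + 0.291125·80) / 0.39265 = 270.52 / 0.39265 ≈ 688.96
  x_T = (0.353000·230 + 0.298000·220 + 0.168750·160 + 0.585250·80) / 0.39265 = 220.57 / 0.39265 ≈ 561.75

x_T = 561.75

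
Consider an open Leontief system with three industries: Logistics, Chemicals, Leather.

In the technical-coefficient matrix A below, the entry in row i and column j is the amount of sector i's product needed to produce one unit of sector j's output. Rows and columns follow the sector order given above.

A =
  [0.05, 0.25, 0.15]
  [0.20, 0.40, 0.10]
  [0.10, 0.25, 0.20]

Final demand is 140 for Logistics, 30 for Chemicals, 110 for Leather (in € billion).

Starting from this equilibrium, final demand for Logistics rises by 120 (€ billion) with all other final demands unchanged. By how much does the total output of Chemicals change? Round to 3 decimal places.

I − A =
  [   0.95    -0.25    -0.15]
  [  -0.20     0.60    -0.10]
  [  -0.10    -0.25     0.80]
Cofactors of I−A, C_ij = (−1)^(i+j)·(minor ij) (rows/columns in the sector order above):
  C_11 = (0.60)(0.80) − (-0.10)(-0.25) = 0.4550
  C_12 = −[(-0.20)(0.80) − (-0.10)(-0.10)] = 0.1700
  C_13 = (-0.20)(-0.25) − (0.60)(-0.10) = 0.1100
  C_21 = −[(-0.25)(0.80) − (-0.15)(-0.25)] = 0.2375
  C_22 = (0.95)(0.80) − (-0.15)(-0.10) = 0.7450
  C_23 = −[(0.95)(-0.25) − (-0.25)(-0.10)] = 0.2625
  C_31 = (-0.25)(-0.10) − (-0.15)(0.60) = 0.1150
  C_32 = −[(0.95)(-0.10) − (-0.15)(-0.20)] = 0.1250
  C_33 = (0.95)(0.60) − (-0.25)(-0.20) = 0.5200
det(I−A) = Σ_j (I−A)_1j·C_1j = (0.95)(0.4550) + (-0.25)(0.1700) + (-0.15)(0.1100) = 0.37325
adj(I−A) = Cᵀ =
  [ 0.4550   0.2375   0.1150]
  [ 0.1700   0.7450   0.1250]
  [ 0.1100   0.2625   0.5200]
(I − A)⁻¹ = adj(I−A) / det(I−A) ≈
  [   1.2190     0.6363     0.3081]
  [   0.4555     1.9960     0.3349]
  [   0.2947     0.7033     1.3932]
Δx = (I − A)⁻¹ Δd with Δd having +120 in the Logistics component and 0 elsewhere.
So Δx_2 = L_21 · (+120), where L_21 = adj(I−A)_21 / det(I−A) = 0.1700 / 0.37325.
Δx_2 = 0.1700 × (+120) / 0.37325 = 20.40 / 0.37325 ≈ 54.655.

Δx_2 = 54.655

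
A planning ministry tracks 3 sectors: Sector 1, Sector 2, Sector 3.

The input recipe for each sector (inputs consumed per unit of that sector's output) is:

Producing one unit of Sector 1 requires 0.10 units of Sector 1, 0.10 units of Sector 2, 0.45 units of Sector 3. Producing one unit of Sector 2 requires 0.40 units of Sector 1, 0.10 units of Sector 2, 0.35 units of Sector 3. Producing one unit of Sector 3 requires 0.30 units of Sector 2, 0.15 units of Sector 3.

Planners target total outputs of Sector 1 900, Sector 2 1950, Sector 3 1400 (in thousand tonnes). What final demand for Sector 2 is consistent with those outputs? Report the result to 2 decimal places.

I − A =
  [   0.90    -0.40     0.00]
  [  -0.10     0.90    -0.30]
  [  -0.45    -0.35     0.85]
d = (I − A) x:
  d_1 = (+0.90)·900 + (-0.40)·1950 + (+0.00)·1400 = 30.00
  d_2 = (-0.10)·900 + (+0.90)·1950 + (-0.30)·1400 = 1245.00
  d_3 = (-0.45)·900 + (-0.35)·1950 + (+0.85)·1400 = 102.50

d_2 = 1245.00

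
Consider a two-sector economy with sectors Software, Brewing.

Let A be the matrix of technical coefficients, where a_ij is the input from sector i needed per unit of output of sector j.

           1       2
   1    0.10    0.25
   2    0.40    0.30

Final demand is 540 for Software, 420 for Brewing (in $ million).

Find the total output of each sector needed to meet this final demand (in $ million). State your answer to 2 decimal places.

I − A =
  [   0.90    -0.25]
  [  -0.40     0.70]
det(I−A) = (0.90)(0.70) − (-0.25)(-0.40) = 0.5300
adj(I−A) = [[0.70, 0.25], [0.40, 0.90]]
(I − A)⁻¹ = adj(I−A) / det(I−A) ≈
  [   1.3208     0.4717]
  [   0.7547     1.6981]
x = (I − A)⁻¹ d = adj(I−A)·d / det(I−A), with det(I−A) = 0.5300:
  x_1 = (0.70·540 + 0.25·420) / 0.5300 = 483.00 / 0.5300 ≈ 911.32
  x_2 = (0.40·540 + 0.90·420) / 0.5300 = 594.00 / 0.5300 ≈ 1120.75

x_1 = 911.32, x_2 = 1120.75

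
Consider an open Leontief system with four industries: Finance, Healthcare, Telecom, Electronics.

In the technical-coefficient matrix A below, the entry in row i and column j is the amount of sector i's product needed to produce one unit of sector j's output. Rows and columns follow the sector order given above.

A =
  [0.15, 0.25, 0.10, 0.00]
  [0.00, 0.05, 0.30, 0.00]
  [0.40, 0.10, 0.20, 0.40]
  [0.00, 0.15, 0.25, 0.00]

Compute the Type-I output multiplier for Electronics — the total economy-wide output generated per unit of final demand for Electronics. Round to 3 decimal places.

m_E = 2.291

I − A =
  [   0.85    -0.25    -0.10     0.00]
  [   0.00     0.95    -0.30     0.00]
  [  -0.40    -0.10     0.80    -0.40]
  [   0.00    -0.15    -0.25     1.00]
Compute the cofactors C_ij = (−1)^(i+j)·(3×3 minor ij) of I−A; the adjugate is their transpose:
adj(I−A) = Cᵀ =
  [ 0.617000   0.191000   0.170000   0.068000]
  [ 0.120000   0.555000   0.255000   0.102000]
  [ 0.380000   0.236000   0.807500   0.323000]
  [ 0.113000   0.142250   0.240125   0.552500]
det(I−A) = Σ_j (I−A)_1j·C_1j = (0.85)(0.617000) + (-0.25)(0.120000) + (-0.10)(0.380000) + (0.00)(0.113000) = 0.45645
(I − A)⁻¹ = adj(I−A) / det(I−A) ≈
  [   1.3517     0.4184     0.3724     0.1490]
  [   0.2629     1.2159     0.5587     0.2235]
  [   0.8325     0.5170     1.7691     0.7076]
  [   0.2476     0.3116     0.5261     1.2104]
The output multiplier for sector j is the column-j sum of the Leontief inverse (I − A)⁻¹ = adj(I−A) / det(I−A).
Column E of adj(I−A): (0.068000, 0.102000, 0.323000, 0.552500); det(I−A) = 0.45645.
m_E = (0.068000 + 0.102000 + 0.323000 + 0.552500) / 0.45645 = 1.0455 / 0.45645 ≈ 2.291.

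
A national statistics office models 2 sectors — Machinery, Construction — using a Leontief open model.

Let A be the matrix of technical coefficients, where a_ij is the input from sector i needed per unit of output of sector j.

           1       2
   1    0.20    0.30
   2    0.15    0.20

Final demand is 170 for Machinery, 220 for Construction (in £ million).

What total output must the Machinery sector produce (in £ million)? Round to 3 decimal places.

I − A =
  [   0.80    -0.30]
  [  -0.15     0.80]
det(I−A) = (0.80)(0.80) − (-0.30)(-0.15) = 0.5950
adj(I−A) = [[0.80, 0.30], [0.15, 0.80]]
(I − A)⁻¹ = adj(I−A) / det(I−A) ≈
  [   1.3445     0.5042]
  [   0.2521     1.3445]
x = (I − A)⁻¹ d = adj(I−A)·d / det(I−A), with det(I−A) = 0.5950:
  x_1 = (0.80·170 + 0.30·220) / 0.5950 = 202.00 / 0.5950 ≈ 339.496
  x_2 = (0.15·170 + 0.80·220) / 0.5950 = 201.50 / 0.5950 ≈ 338.655

x_1 = 339.496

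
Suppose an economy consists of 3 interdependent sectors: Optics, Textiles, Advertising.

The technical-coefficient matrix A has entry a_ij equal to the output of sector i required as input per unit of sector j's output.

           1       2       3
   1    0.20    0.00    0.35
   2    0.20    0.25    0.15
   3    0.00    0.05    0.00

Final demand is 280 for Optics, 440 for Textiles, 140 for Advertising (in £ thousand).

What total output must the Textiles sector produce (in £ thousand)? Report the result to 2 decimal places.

x_2 = 735.99

I − A =
  [   0.80     0.00    -0.35]
  [  -0.20     0.75    -0.15]
  [   0.00    -0.05     1.00]
Cofactors of I−A, C_ij = (−1)^(i+j)·(minor ij) (rows/columns in the sector order above):
  C_11 = (0.75)(1.00) − (-0.15)(-0.05) = 0.7425
  C_12 = −[(-0.20)(1.00) − (-0.15)(0.00)] = 0.2000
  C_13 = (-0.20)(-0.05) − (0.75)(0.00) = 0.0100
  C_21 = −[(0.00)(1.00) − (-0.35)(-0.05)] = 0.0175
  C_22 = (0.80)(1.00) − (-0.35)(0.00) = 0.8000
  C_23 = −[(0.80)(-0.05) − (0.00)(0.00)] = 0.0400
  C_31 = (0.00)(-0.15) − (-0.35)(0.75) = 0.2625
  C_32 = −[(0.80)(-0.15) − (-0.35)(-0.20)] = 0.1900
  C_33 = (0.80)(0.75) − (0.00)(-0.20) = 0.6000
det(I−A) = Σ_j (I−A)_1j·C_1j = (0.80)(0.7425) + (0.00)(0.2000) + (-0.35)(0.0100) = 0.5905
adj(I−A) = Cᵀ =
  [ 0.7425   0.0175   0.2625]
  [ 0.2000   0.8000   0.1900]
  [ 0.0100   0.0400   0.6000]
(I − A)⁻¹ = adj(I−A) / det(I−A) ≈
  [   1.2574     0.0296     0.4445]
  [   0.3387     1.3548     0.3218]
  [   0.0169     0.0677     1.0161]
x = (I − A)⁻¹ d = adj(I−A)·d / det(I−A), with det(I−A) = 0.5905:
  x_1 = (0.7425·280 + 0.0175·440 + 0.2625·140) / 0.5905 = 252.35 / 0.5905 ≈ 427.35
  x_2 = (0.2000·280 + 0.8000·440 + 0.1900·140) / 0.5905 = 434.60 / 0.5905 ≈ 735.99
  x_3 = (0.0100·280 + 0.0400·440 + 0.6000·140) / 0.5905 = 104.40 / 0.5905 ≈ 176.80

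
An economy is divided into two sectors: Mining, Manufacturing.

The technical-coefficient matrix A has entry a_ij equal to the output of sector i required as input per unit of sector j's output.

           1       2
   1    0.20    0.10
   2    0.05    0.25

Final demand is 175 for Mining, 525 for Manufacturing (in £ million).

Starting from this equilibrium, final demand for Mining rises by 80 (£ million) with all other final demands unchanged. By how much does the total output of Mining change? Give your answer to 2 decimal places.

Δx_1 = 100.84

I − A =
  [   0.80    -0.10]
  [  -0.05     0.75]
det(I−A) = (0.80)(0.75) − (-0.10)(-0.05) = 0.5950
adj(I−A) = [[0.75, 0.10], [0.05, 0.80]]
(I − A)⁻¹ = adj(I−A) / det(I−A) ≈
  [   1.2605     0.1681]
  [   0.0840     1.3445]
Δx = (I − A)⁻¹ Δd with Δd having +80 in the Mining component and 0 elsewhere.
So Δx_1 = L_11 · (+80), where L_11 = adj(I−A)_11 / det(I−A) = 0.75 / 0.5950.
Δx_1 = 0.75 × (+80) / 0.5950 = 60.00 / 0.5950 ≈ 100.84.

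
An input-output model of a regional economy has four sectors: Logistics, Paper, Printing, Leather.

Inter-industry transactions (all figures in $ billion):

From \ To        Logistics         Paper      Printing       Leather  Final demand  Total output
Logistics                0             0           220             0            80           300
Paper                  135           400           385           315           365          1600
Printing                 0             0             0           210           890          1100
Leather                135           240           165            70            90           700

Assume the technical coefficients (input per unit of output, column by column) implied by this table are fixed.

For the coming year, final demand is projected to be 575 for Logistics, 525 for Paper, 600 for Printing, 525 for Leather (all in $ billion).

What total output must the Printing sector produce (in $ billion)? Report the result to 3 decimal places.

x_3 = 1079.469

Technical coefficients a_ij = z_ij / X_j:
  a_11 = 0/300 = 0.00, a_21 = 135/300 = 0.45, a_31 = 0/300 = 0.00, a_41 = 135/300 = 0.45
  a_12 = 0/1600 = 0.00, a_22 = 400/1600 = 0.25, a_32 = 0/1600 = 0.00, a_42 = 240/1600 = 0.15
  a_13 = 220/1100 = 0.20, a_23 = 385/1100 = 0.35, a_33 = 0/1100 = 0.00, a_43 = 165/1100 = 0.15
  a_14 = 0/700 = 0.00, a_24 = 315/700 = 0.45, a_34 = 210/700 = 0.30, a_44 = 70/700 = 0.10
I − A =
  [   1.00     0.00    -0.20     0.00]
  [  -0.45     0.75    -0.35    -0.45]
  [   0.00     0.00     1.00    -0.30]
  [  -0.45    -0.15    -0.15     0.90]
Compute the cofactors C_ij = (−1)^(i+j)·(3×3 minor ij) of I−A; the adjugate is their transpose:
adj(I−A) = Cᵀ =
  [ 0.5580   0.0090   0.1215   0.0450]
  [ 0.6345   0.8280   0.5040   0.5820]
  [ 0.1215   0.0450   0.6075   0.2250]
  [ 0.4050   0.1500   0.2460   0.7500]
det(I−A) = Σ_j (I−A)_1j·C_1j = (1.00)(0.5580) + (0.00)(0.6345) + (-0.20)(0.1215) + (0.00)(0.4050) = 0.5337
(I − A)⁻¹ = adj(I−A) / det(I−A) ≈
  [   1.0455     0.0169     0.2277     0.0843]
  [   1.1889     1.5514     0.9444     1.0905]
  [   0.2277     0.0843     1.1383     0.4216]
  [   0.7589     0.2811     0.4609     1.4053]
x = (I − A)⁻¹ d = adj(I−A)·d / det(I−A), with det(I−A) = 0.5337:
  x_1 = (0.5580·575 + 0.0090·525 + 0.1215·600 + 0.0450·525) / 0.5337 = 422.10 / 0.5337 ≈ 790.894
  x_2 = (0.6345·575 + 0.8280·525 + 0.5040·600 + 0.5820·525) / 0.5337 = 1407.4875 / 0.5337 ≈ 2637.226
  x_3 = (0.1215·575 + 0.0450·525 + 0.6075·600 + 0.2250·525) / 0.5337 = 576.1125 / 0.5337 ≈ 1079.469
  x_4 = (0.4050·575 + 0.1500·525 + 0.2460·600 + 0.7500·525) / 0.5337 = 852.975 / 0.5337 ≈ 1598.229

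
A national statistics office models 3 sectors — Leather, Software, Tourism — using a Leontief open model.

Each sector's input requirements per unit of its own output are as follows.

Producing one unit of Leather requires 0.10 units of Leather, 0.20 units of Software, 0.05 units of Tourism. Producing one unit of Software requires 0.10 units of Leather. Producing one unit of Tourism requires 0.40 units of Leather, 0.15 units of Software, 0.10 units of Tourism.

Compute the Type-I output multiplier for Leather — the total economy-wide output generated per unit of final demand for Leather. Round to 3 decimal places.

I − A =
  [   0.90    -0.10    -0.40]
  [  -0.20     1.00    -0.15]
  [  -0.05     0.00     0.90]
Cofactors of I−A, C_ij = (−1)^(i+j)·(minor ij) (rows/columns in the sector order above):
  C_11 = (1.00)(0.90) − (-0.15)(0.00) = 0.9000
  C_12 = −[(-0.20)(0.90) − (-0.15)(-0.05)] = 0.1875
  C_13 = (-0.20)(0.00) − (1.00)(-0.05) = 0.0500
  C_21 = −[(-0.10)(0.90) − (-0.40)(0.00)] = 0.0900
  C_22 = (0.90)(0.90) − (-0.40)(-0.05) = 0.7900
  C_23 = −[(0.90)(0.00) − (-0.10)(-0.05)] = 0.0050
  C_31 = (-0.10)(-0.15) − (-0.40)(1.00) = 0.4150
  C_32 = −[(0.90)(-0.15) − (-0.40)(-0.20)] = 0.2150
  C_33 = (0.90)(1.00) − (-0.10)(-0.20) = 0.8800
det(I−A) = Σ_j (I−A)_1j·C_1j = (0.90)(0.9000) + (-0.10)(0.1875) + (-0.40)(0.0500) = 0.77125
adj(I−A) = Cᵀ =
  [ 0.9000   0.0900   0.4150]
  [ 0.1875   0.7900   0.2150]
  [ 0.0500   0.0050   0.8800]
(I − A)⁻¹ = adj(I−A) / det(I−A) ≈
  [   1.1669     0.1167     0.5381]
  [   0.2431     1.0243     0.2788]
  [   0.0648     0.0065     1.1410]
The output multiplier for sector j is the column-j sum of the Leontief inverse (I − A)⁻¹ = adj(I−A) / det(I−A).
Column L of adj(I−A): (0.9000, 0.1875, 0.0500); det(I−A) = 0.77125.
m_L = (0.9000 + 0.1875 + 0.0500) / 0.77125 = 1.1375 / 0.77125 ≈ 1.475.

m_L = 1.475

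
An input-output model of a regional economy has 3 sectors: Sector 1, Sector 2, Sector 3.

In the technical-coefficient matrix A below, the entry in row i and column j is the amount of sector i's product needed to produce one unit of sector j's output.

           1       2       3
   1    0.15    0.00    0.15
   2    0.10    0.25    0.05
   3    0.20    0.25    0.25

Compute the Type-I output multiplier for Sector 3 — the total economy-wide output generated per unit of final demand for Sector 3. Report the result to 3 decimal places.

m_3 = 1.830

I − A =
  [   0.85     0.00    -0.15]
  [  -0.10     0.75    -0.05]
  [  -0.20    -0.25     0.75]
Cofactors of I−A, C_ij = (−1)^(i+j)·(minor ij) (rows/columns in the sector order above):
  C_11 = (0.75)(0.75) − (-0.05)(-0.25) = 0.5500
  C_12 = −[(-0.10)(0.75) − (-0.05)(-0.20)] = 0.0850
  C_13 = (-0.10)(-0.25) − (0.75)(-0.20) = 0.1750
  C_21 = −[(0.00)(0.75) − (-0.15)(-0.25)] = 0.0375
  C_22 = (0.85)(0.75) − (-0.15)(-0.20) = 0.6075
  C_23 = −[(0.85)(-0.25) − (0.00)(-0.20)] = 0.2125
  C_31 = (0.00)(-0.05) − (-0.15)(0.75) = 0.1125
  C_32 = −[(0.85)(-0.05) − (-0.15)(-0.10)] = 0.0575
  C_33 = (0.85)(0.75) − (0.00)(-0.10) = 0.6375
det(I−A) = Σ_j (I−A)_1j·C_1j = (0.85)(0.5500) + (0.00)(0.0850) + (-0.15)(0.1750) = 0.44125
adj(I−A) = Cᵀ =
  [ 0.5500   0.0375   0.1125]
  [ 0.0850   0.6075   0.0575]
  [ 0.1750   0.2125   0.6375]
(I − A)⁻¹ = adj(I−A) / det(I−A) ≈
  [   1.2465     0.0850     0.2550]
  [   0.1926     1.3768     0.1303]
  [   0.3966     0.4816     1.4448]
The output multiplier for sector j is the column-j sum of the Leontief inverse (I − A)⁻¹ = adj(I−A) / det(I−A).
Column 3 of adj(I−A): (0.1125, 0.0575, 0.6375); det(I−A) = 0.44125.
m_3 = (0.1125 + 0.0575 + 0.6375) / 0.44125 = 0.8075 / 0.44125 ≈ 1.830.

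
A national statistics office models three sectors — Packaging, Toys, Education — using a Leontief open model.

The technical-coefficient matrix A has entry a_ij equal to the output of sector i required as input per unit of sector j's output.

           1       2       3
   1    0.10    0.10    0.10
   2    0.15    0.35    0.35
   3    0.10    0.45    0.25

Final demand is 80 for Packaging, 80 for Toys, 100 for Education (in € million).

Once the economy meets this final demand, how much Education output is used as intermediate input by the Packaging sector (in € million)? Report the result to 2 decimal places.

I − A =
  [   0.90    -0.10    -0.10]
  [  -0.15     0.65    -0.35]
  [  -0.10    -0.45     0.75]
Cofactors of I−A, C_ij = (−1)^(i+j)·(minor ij) (rows/columns in the sector order above):
  C_11 = (0.65)(0.75) − (-0.35)(-0.45) = 0.3300
  C_12 = −[(-0.15)(0.75) − (-0.35)(-0.10)] = 0.1475
  C_13 = (-0.15)(-0.45) − (0.65)(-0.10) = 0.1325
  C_21 = −[(-0.10)(0.75) − (-0.10)(-0.45)] = 0.1200
  C_22 = (0.90)(0.75) − (-0.10)(-0.10) = 0.6650
  C_23 = −[(0.90)(-0.45) − (-0.10)(-0.10)] = 0.4150
  C_31 = (-0.10)(-0.35) − (-0.10)(0.65) = 0.1000
  C_32 = −[(0.90)(-0.35) − (-0.10)(-0.15)] = 0.3300
  C_33 = (0.90)(0.65) − (-0.10)(-0.15) = 0.5700
det(I−A) = Σ_j (I−A)_1j·C_1j = (0.90)(0.3300) + (-0.10)(0.1475) + (-0.10)(0.1325) = 0.2690
adj(I−A) = Cᵀ =
  [ 0.3300   0.1200   0.1000]
  [ 0.1475   0.6650   0.3300]
  [ 0.1325   0.4150   0.5700]
(I − A)⁻¹ = adj(I−A) / det(I−A) ≈
  [   1.2268     0.4461     0.3717]
  [   0.5483     2.4721     1.2268]
  [   0.4926     1.5428     2.1190]
First solve x = (I − A)⁻¹ d = adj(I−A)·d / det(I−A); in particular x_1 = (0.3300·80 + 0.1200·80 + 0.1000·100) / 0.2690 = 46.00 / 0.2690 ≈ 171.0037.
Intermediate flow from 3 to 1: z_31 = a_31 · x_1 = 0.10 × 46.00 / 0.2690 = 4.60 / 0.2690 ≈ 17.10.

z_31 = 17.10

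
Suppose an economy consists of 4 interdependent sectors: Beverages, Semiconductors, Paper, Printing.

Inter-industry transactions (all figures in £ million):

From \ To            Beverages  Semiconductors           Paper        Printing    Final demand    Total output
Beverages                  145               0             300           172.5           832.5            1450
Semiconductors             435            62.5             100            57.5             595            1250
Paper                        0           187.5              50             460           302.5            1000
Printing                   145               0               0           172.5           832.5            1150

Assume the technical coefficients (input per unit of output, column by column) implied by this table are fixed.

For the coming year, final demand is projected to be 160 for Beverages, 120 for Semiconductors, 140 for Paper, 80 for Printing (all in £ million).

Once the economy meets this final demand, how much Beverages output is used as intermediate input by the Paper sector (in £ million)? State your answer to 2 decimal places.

z_13 = 71.91

Technical coefficients a_ij = z_ij / X_j:
  a_11 = 145/1450 = 0.10, a_21 = 435/1450 = 0.30, a_31 = 0/1450 = 0.00, a_41 = 145/1450 = 0.10
  a_12 = 0/1250 = 0.00, a_22 = 62.5/1250 = 0.05, a_32 = 187.5/1250 = 0.15, a_42 = 0/1250 = 0.00
  a_13 = 300/1000 = 0.30, a_23 = 100/1000 = 0.10, a_33 = 50/1000 = 0.05, a_43 = 0/1000 = 0.00
  a_14 = 172.5/1150 = 0.15, a_24 = 57.5/1150 = 0.05, a_34 = 460/1150 = 0.40, a_44 = 172.5/1150 = 0.15
I − A =
  [   0.90     0.00    -0.30    -0.15]
  [  -0.30     0.95    -0.10    -0.05]
  [   0.00    -0.15     0.95    -0.40]
  [  -0.10     0.00     0.00     0.85]
Compute the cofactors C_ij = (−1)^(i+j)·(3×3 minor ij) of I−A; the adjugate is their transpose:
adj(I−A) = Cᵀ =
  [ 0.754375   0.038250   0.242250   0.249375]
  [ 0.251000   0.700500   0.153000   0.157500]
  [ 0.077000   0.112500   0.712500   0.355500]
  [ 0.088750   0.004500   0.028500   0.785250]
det(I−A) = Σ_j (I−A)_1j·C_1j = (0.90)(0.754375) + (0.00)(0.251000) + (-0.30)(0.077000) + (-0.15)(0.088750) = 0.642525
(I − A)⁻¹ = adj(I−A) / det(I−A) ≈
  [   1.1741     0.0595     0.3770     0.3881]
  [   0.3906     1.0902     0.2381     0.2451]
  [   0.1198     0.1751     1.1089     0.5533]
  [   0.1381     0.0070     0.0444     1.2221]
First solve x = (I − A)⁻¹ d = adj(I−A)·d / det(I−A); in particular x_3 = (0.077000·160 + 0.112500·120 + 0.712500·140 + 0.355500·80) / 0.642525 = 154.01 / 0.642525 ≈ 239.6950.
Intermediate flow from 1 to 3: z_13 = a_13 · x_3 = 0.30 × 154.01 / 0.642525 = 46.203 / 0.642525 ≈ 71.91.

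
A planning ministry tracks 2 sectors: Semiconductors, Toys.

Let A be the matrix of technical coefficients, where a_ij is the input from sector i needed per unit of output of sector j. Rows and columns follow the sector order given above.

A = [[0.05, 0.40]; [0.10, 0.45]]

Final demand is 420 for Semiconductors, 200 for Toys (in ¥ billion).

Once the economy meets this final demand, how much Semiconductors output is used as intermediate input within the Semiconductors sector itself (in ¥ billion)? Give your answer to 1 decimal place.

I − A =
  [   0.95    -0.40]
  [  -0.10     0.55]
det(I−A) = (0.95)(0.55) − (-0.40)(-0.10) = 0.4825
adj(I−A) = [[0.55, 0.40], [0.10, 0.95]]
(I − A)⁻¹ = adj(I−A) / det(I−A) ≈
  [   1.1399     0.8290]
  [   0.2073     1.9689]
First solve x = (I − A)⁻¹ d = adj(I−A)·d / det(I−A); in particular x_S = (0.55·420 + 0.40·200) / 0.4825 = 311.00 / 0.4825 ≈ 644.560.
Intermediate flow from S to S: z_SS = a_SS · x_S = 0.05 × 311.00 / 0.4825 = 15.55 / 0.4825 ≈ 32.2.

z_SS = 32.2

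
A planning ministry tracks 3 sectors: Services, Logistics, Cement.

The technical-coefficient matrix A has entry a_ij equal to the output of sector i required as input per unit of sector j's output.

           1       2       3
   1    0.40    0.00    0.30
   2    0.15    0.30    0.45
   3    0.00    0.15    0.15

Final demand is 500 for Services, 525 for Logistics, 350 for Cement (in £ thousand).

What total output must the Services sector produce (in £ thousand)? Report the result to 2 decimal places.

x_1 = 1165.05

I − A =
  [   0.60     0.00    -0.30]
  [  -0.15     0.70    -0.45]
  [   0.00    -0.15     0.85]
Cofactors of I−A, C_ij = (−1)^(i+j)·(minor ij) (rows/columns in the sector order above):
  C_11 = (0.70)(0.85) − (-0.45)(-0.15) = 0.5275
  C_12 = −[(-0.15)(0.85) − (-0.45)(0.00)] = 0.1275
  C_13 = (-0.15)(-0.15) − (0.70)(0.00) = 0.0225
  C_21 = −[(0.00)(0.85) − (-0.30)(-0.15)] = 0.0450
  C_22 = (0.60)(0.85) − (-0.30)(0.00) = 0.5100
  C_23 = −[(0.60)(-0.15) − (0.00)(0.00)] = 0.0900
  C_31 = (0.00)(-0.45) − (-0.30)(0.70) = 0.2100
  C_32 = −[(0.60)(-0.45) − (-0.30)(-0.15)] = 0.3150
  C_33 = (0.60)(0.70) − (0.00)(-0.15) = 0.4200
det(I−A) = Σ_j (I−A)_1j·C_1j = (0.60)(0.5275) + (0.00)(0.1275) + (-0.30)(0.0225) = 0.30975
adj(I−A) = Cᵀ =
  [ 0.5275   0.0450   0.2100]
  [ 0.1275   0.5100   0.3150]
  [ 0.0225   0.0900   0.4200]
(I − A)⁻¹ = adj(I−A) / det(I−A) ≈
  [   1.7030     0.1453     0.6780]
  [   0.4116     1.6465     1.0169]
  [   0.0726     0.2906     1.3559]
x = (I − A)⁻¹ d = adj(I−A)·d / det(I−A), with det(I−A) = 0.30975:
  x_1 = (0.5275·500 + 0.0450·525 + 0.2100·350) / 0.30975 = 360.875 / 0.30975 ≈ 1165.05
  x_2 = (0.1275·500 + 0.5100·525 + 0.3150·350) / 0.30975 = 441.75 / 0.30975 ≈ 1426.15
  x_3 = (0.0225·500 + 0.0900·525 + 0.4200·350) / 0.30975 = 205.50 / 0.30975 ≈ 663.44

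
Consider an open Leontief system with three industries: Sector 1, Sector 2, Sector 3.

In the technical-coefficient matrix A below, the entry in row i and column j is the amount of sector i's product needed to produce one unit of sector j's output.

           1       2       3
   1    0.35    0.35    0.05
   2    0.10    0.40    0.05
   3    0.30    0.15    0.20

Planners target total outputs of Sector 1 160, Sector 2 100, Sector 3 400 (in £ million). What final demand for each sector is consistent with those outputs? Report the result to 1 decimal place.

d_1 = 49.0, d_2 = 24.0, d_3 = 257.0

I − A =
  [   0.65    -0.35    -0.05]
  [  -0.10     0.60    -0.05]
  [  -0.30    -0.15     0.80]
d = (I − A) x:
  d_1 = (+0.65)·160 + (-0.35)·100 + (-0.05)·400 = 49.0
  d_2 = (-0.10)·160 + (+0.60)·100 + (-0.05)·400 = 24.0
  d_3 = (-0.30)·160 + (-0.15)·100 + (+0.80)·400 = 257.0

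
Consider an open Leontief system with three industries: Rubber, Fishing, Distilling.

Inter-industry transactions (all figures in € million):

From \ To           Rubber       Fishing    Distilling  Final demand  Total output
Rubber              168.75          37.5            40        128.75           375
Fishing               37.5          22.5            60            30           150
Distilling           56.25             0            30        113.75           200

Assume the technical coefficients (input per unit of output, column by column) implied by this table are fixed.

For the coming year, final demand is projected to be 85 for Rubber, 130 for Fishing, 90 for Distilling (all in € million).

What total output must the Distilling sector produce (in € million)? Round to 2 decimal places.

Technical coefficients a_ij = z_ij / X_j:
  a_RR = 168.75/375 = 0.45, a_FR = 37.5/375 = 0.10, a_DR = 56.25/375 = 0.15
  a_RF = 37.5/150 = 0.25, a_FF = 22.5/150 = 0.15, a_DF = 0/150 = 0.00
  a_RD = 40/200 = 0.20, a_FD = 60/200 = 0.30, a_DD = 30/200 = 0.15
I − A =
  [   0.55    -0.25    -0.20]
  [  -0.10     0.85    -0.30]
  [  -0.15     0.00     0.85]
Cofactors of I−A, C_ij = (−1)^(i+j)·(minor ij) (rows/columns in the sector order above):
  C_11 = (0.85)(0.85) − (-0.30)(0.00) = 0.7225
  C_12 = −[(-0.10)(0.85) − (-0.30)(-0.15)] = 0.1300
  C_13 = (-0.10)(0.00) − (0.85)(-0.15) = 0.1275
  C_21 = −[(-0.25)(0.85) − (-0.20)(0.00)] = 0.2125
  C_22 = (0.55)(0.85) − (-0.20)(-0.15) = 0.4375
  C_23 = −[(0.55)(0.00) − (-0.25)(-0.15)] = 0.0375
  C_31 = (-0.25)(-0.30) − (-0.20)(0.85) = 0.2450
  C_32 = −[(0.55)(-0.30) − (-0.20)(-0.10)] = 0.1850
  C_33 = (0.55)(0.85) − (-0.25)(-0.10) = 0.4425
det(I−A) = Σ_j (I−A)_1j·C_1j = (0.55)(0.7225) + (-0.25)(0.1300) + (-0.20)(0.1275) = 0.339375
adj(I−A) = Cᵀ =
  [ 0.7225   0.2125   0.2450]
  [ 0.1300   0.4375   0.1850]
  [ 0.1275   0.0375   0.4425]
(I − A)⁻¹ = adj(I−A) / det(I−A) ≈
  [   2.1289     0.6262     0.7219]
  [   0.3831     1.2891     0.5451]
  [   0.3757     0.1105     1.3039]
x = (I − A)⁻¹ d = adj(I−A)·d / det(I−A), with det(I−A) = 0.339375:
  x_R = (0.7225·85 + 0.2125·130 + 0.2450·90) / 0.339375 = 111.0875 / 0.339375 ≈ 327.33
  x_F = (0.1300·85 + 0.4375·130 + 0.1850·90) / 0.339375 = 84.575 / 0.339375 ≈ 249.21
  x_D = (0.1275·85 + 0.0375·130 + 0.4425·90) / 0.339375 = 55.5375 / 0.339375 ≈ 163.65

x_D = 163.65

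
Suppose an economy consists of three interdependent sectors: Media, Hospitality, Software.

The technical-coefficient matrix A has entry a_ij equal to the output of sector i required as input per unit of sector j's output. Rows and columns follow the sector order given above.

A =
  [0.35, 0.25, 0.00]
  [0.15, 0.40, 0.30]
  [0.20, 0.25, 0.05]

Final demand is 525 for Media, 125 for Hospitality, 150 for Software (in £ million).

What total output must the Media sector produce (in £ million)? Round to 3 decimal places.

I − A =
  [   0.65    -0.25     0.00]
  [  -0.15     0.60    -0.30]
  [  -0.20    -0.25     0.95]
Cofactors of I−A, C_ij = (−1)^(i+j)·(minor ij) (rows/columns in the sector order above):
  C_11 = (0.60)(0.95) − (-0.30)(-0.25) = 0.4950
  C_12 = −[(-0.15)(0.95) − (-0.30)(-0.20)] = 0.2025
  C_13 = (-0.15)(-0.25) − (0.60)(-0.20) = 0.1575
  C_21 = −[(-0.25)(0.95) − (0.00)(-0.25)] = 0.2375
  C_22 = (0.65)(0.95) − (0.00)(-0.20) = 0.6175
  C_23 = −[(0.65)(-0.25) − (-0.25)(-0.20)] = 0.2125
  C_31 = (-0.25)(-0.30) − (0.00)(0.60) = 0.0750
  C_32 = −[(0.65)(-0.30) − (0.00)(-0.15)] = 0.1950
  C_33 = (0.65)(0.60) − (-0.25)(-0.15) = 0.3525
det(I−A) = Σ_j (I−A)_1j·C_1j = (0.65)(0.4950) + (-0.25)(0.2025) + (0.00)(0.1575) = 0.271125
adj(I−A) = Cᵀ =
  [ 0.4950   0.2375   0.0750]
  [ 0.2025   0.6175   0.1950]
  [ 0.1575   0.2125   0.3525]
(I − A)⁻¹ = adj(I−A) / det(I−A) ≈
  [   1.8257     0.8760     0.2766]
  [   0.7469     2.2775     0.7192]
  [   0.5809     0.7838     1.3001]
x = (I − A)⁻¹ d = adj(I−A)·d / det(I−A), with det(I−A) = 0.271125:
  x_1 = (0.4950·525 + 0.2375·125 + 0.0750·150) / 0.271125 = 300.8125 / 0.271125 ≈ 1109.497
  x_2 = (0.2025·525 + 0.6175·125 + 0.1950·150) / 0.271125 = 212.75 / 0.271125 ≈ 784.693
  x_3 = (0.1575·525 + 0.2125·125 + 0.3525·150) / 0.271125 = 162.125 / 0.271125 ≈ 597.971

x_1 = 1109.497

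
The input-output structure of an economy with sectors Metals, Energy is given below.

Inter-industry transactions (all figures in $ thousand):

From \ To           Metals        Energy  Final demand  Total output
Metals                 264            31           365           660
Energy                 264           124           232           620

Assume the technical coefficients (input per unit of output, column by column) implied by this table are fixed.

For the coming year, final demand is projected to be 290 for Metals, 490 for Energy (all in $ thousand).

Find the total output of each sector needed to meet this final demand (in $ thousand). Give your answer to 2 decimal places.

x_M = 557.61, x_E = 891.30

Technical coefficients a_ij = z_ij / X_j:
  a_MM = 264/660 = 0.40, a_EM = 264/660 = 0.40
  a_ME = 31/620 = 0.05, a_EE = 124/620 = 0.20
I − A =
  [   0.60    -0.05]
  [  -0.40     0.80]
det(I−A) = (0.60)(0.80) − (-0.05)(-0.40) = 0.4600
adj(I−A) = [[0.80, 0.05], [0.40, 0.60]]
(I − A)⁻¹ = adj(I−A) / det(I−A) ≈
  [   1.7391     0.1087]
  [   0.8696     1.3043]
x = (I − A)⁻¹ d = adj(I−A)·d / det(I−A), with det(I−A) = 0.4600:
  x_M = (0.80·290 + 0.05·490) / 0.4600 = 256.50 / 0.4600 ≈ 557.61
  x_E = (0.40·290 + 0.60·490) / 0.4600 = 410.00 / 0.4600 ≈ 891.30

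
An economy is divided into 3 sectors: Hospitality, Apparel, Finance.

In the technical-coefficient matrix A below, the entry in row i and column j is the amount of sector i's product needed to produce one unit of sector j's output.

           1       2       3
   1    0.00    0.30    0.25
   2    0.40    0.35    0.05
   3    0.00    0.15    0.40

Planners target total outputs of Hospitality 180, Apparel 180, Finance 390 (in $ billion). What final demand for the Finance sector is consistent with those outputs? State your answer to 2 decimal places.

d_3 = 207.00

I − A =
  [   1.00    -0.30    -0.25]
  [  -0.40     0.65    -0.05]
  [   0.00    -0.15     0.60]
d = (I − A) x:
  d_1 = (+1.00)·180 + (-0.30)·180 + (-0.25)·390 = 28.50
  d_2 = (-0.40)·180 + (+0.65)·180 + (-0.05)·390 = 25.50
  d_3 = (+0.00)·180 + (-0.15)·180 + (+0.60)·390 = 207.00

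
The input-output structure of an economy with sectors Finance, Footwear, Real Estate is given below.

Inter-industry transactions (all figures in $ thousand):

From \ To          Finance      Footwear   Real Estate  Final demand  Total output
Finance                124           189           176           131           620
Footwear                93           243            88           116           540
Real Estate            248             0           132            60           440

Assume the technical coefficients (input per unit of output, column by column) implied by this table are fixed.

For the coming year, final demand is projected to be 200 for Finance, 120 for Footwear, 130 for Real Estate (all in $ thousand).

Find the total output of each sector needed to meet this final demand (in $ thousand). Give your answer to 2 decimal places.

x_1 = 928.18, x_2 = 731.72, x_3 = 716.10

Technical coefficients a_ij = z_ij / X_j:
  a_11 = 124/620 = 0.20, a_21 = 93/620 = 0.15, a_31 = 248/620 = 0.40
  a_12 = 189/540 = 0.35, a_22 = 243/540 = 0.45, a_32 = 0/540 = 0.00
  a_13 = 176/440 = 0.40, a_23 = 88/440 = 0.20, a_33 = 132/440 = 0.30
I − A =
  [   0.80    -0.35    -0.40]
  [  -0.15     0.55    -0.20]
  [  -0.40     0.00     0.70]
Cofactors of I−A, C_ij = (−1)^(i+j)·(minor ij) (rows/columns in the sector order above):
  C_11 = (0.55)(0.70) − (-0.20)(0.00) = 0.3850
  C_12 = −[(-0.15)(0.70) − (-0.20)(-0.40)] = 0.1850
  C_13 = (-0.15)(0.00) − (0.55)(-0.40) = 0.2200
  C_21 = −[(-0.35)(0.70) − (-0.40)(0.00)] = 0.2450
  C_22 = (0.80)(0.70) − (-0.40)(-0.40) = 0.4000
  C_23 = −[(0.80)(0.00) − (-0.35)(-0.40)] = 0.1400
  C_31 = (-0.35)(-0.20) − (-0.40)(0.55) = 0.2900
  C_32 = −[(0.80)(-0.20) − (-0.40)(-0.15)] = 0.2200
  C_33 = (0.80)(0.55) − (-0.35)(-0.15) = 0.3875
det(I−A) = Σ_j (I−A)_1j·C_1j = (0.80)(0.3850) + (-0.35)(0.1850) + (-0.40)(0.2200) = 0.15525
adj(I−A) = Cᵀ =
  [ 0.3850   0.2450   0.2900]
  [ 0.1850   0.4000   0.2200]
  [ 0.2200   0.1400   0.3875]
(I − A)⁻¹ = adj(I−A) / det(I−A) ≈
  [   2.4799     1.5781     1.8680]
  [   1.1916     2.5765     1.4171]
  [   1.4171     0.9018     2.4960]
x = (I − A)⁻¹ d = adj(I−A)·d / det(I−A), with det(I−A) = 0.15525:
  x_1 = (0.3850·200 + 0.2450·120 + 0.2900·130) / 0.15525 = 144.10 / 0.15525 ≈ 928.18
  x_2 = (0.1850·200 + 0.4000·120 + 0.2200·130) / 0.15525 = 113.60 / 0.15525 ≈ 731.72
  x_3 = (0.2200·200 + 0.1400·120 + 0.3875·130) / 0.15525 = 111.175 / 0.15525 ≈ 716.10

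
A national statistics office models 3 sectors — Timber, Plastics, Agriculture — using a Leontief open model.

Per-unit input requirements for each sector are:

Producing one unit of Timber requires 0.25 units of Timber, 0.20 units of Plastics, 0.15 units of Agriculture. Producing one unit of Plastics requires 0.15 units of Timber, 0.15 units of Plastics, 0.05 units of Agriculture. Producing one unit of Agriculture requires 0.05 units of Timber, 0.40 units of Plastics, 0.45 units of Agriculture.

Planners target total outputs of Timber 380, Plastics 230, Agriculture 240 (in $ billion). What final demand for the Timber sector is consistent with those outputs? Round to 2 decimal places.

I − A =
  [   0.75    -0.15    -0.05]
  [  -0.20     0.85    -0.40]
  [  -0.15    -0.05     0.55]
d = (I − A) x:
  d_T = (+0.75)·380 + (-0.15)·230 + (-0.05)·240 = 238.50
  d_P = (-0.20)·380 + (+0.85)·230 + (-0.40)·240 = 23.50
  d_A = (-0.15)·380 + (-0.05)·230 + (+0.55)·240 = 63.50

d_T = 238.50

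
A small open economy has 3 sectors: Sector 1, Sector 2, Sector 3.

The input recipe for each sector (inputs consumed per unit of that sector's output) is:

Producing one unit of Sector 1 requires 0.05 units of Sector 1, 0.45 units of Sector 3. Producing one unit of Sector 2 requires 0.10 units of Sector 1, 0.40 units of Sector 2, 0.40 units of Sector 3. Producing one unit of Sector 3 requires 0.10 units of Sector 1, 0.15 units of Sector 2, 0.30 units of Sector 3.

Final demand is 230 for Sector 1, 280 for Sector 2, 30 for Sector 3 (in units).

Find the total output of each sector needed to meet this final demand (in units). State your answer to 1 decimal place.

x_1 = 375.8, x_2 = 627.4, x_3 = 643.0

I − A =
  [   0.95    -0.10    -0.10]
  [   0.00     0.60    -0.15]
  [  -0.45    -0.40     0.70]
Cofactors of I−A, C_ij = (−1)^(i+j)·(minor ij) (rows/columns in the sector order above):
  C_11 = (0.60)(0.70) − (-0.15)(-0.40) = 0.3600
  C_12 = −[(0.00)(0.70) − (-0.15)(-0.45)] = 0.0675
  C_13 = (0.00)(-0.40) − (0.60)(-0.45) = 0.2700
  C_21 = −[(-0.10)(0.70) − (-0.10)(-0.40)] = 0.1100
  C_22 = (0.95)(0.70) − (-0.10)(-0.45) = 0.6200
  C_23 = −[(0.95)(-0.40) − (-0.10)(-0.45)] = 0.4250
  C_31 = (-0.10)(-0.15) − (-0.10)(0.60) = 0.0750
  C_32 = −[(0.95)(-0.15) − (-0.10)(0.00)] = 0.1425
  C_33 = (0.95)(0.60) − (-0.10)(0.00) = 0.5700
det(I−A) = Σ_j (I−A)_1j·C_1j = (0.95)(0.3600) + (-0.10)(0.0675) + (-0.10)(0.2700) = 0.30825
adj(I−A) = Cᵀ =
  [ 0.3600   0.1100   0.0750]
  [ 0.0675   0.6200   0.1425]
  [ 0.2700   0.4250   0.5700]
(I − A)⁻¹ = adj(I−A) / det(I−A) ≈
  [   1.1679     0.3569     0.2433]
  [   0.2190     2.0114     0.4623]
  [   0.8759     1.3788     1.8491]
x = (I − A)⁻¹ d = adj(I−A)·d / det(I−A), with det(I−A) = 0.30825:
  x_1 = (0.3600·230 + 0.1100·280 + 0.0750·30) / 0.30825 = 115.85 / 0.30825 ≈ 375.8
  x_2 = (0.0675·230 + 0.6200·280 + 0.1425·30) / 0.30825 = 193.40 / 0.30825 ≈ 627.4
  x_3 = (0.2700·230 + 0.4250·280 + 0.5700·30) / 0.30825 = 198.20 / 0.30825 ≈ 643.0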